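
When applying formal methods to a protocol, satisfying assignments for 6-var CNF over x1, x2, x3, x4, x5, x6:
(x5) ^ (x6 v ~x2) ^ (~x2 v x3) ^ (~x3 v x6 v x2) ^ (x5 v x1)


CNF with 5 clauses over 6 vars (64 assignments).
An assignment satisfies CNF iff every clause has >=1 true literal.
Check each row (bits = x1,x2,x3,x4,x5,x6; clause T/F shown):
  row 0 [000000]: clauses=FTTTF -> 0
  row 1 [000001]: clauses=FTTTF -> 0
  row 2 [000010]: clauses=TTTTT -> 1
  row 3 [000011]: clauses=TTTTT -> 1
  row 4 [000100]: clauses=FTTTF -> 0
  (every remaining row is evaluated the same way; all 64 results are listed next)
Full result column, 8 rows per line (x1,x2,x3 fixed per line; x4,x5,x6 runs 000..111 left to right):
  rows 0-7 [x1,x2,x3=000]: 00110011  (ones: 4)
  rows 8-15 [x1,x2,x3=001]: 00010001  (ones: 2)
  rows 16-23 [x1,x2,x3=010]: 00000000  (ones: 0)
  rows 24-31 [x1,x2,x3=011]: 00010001  (ones: 2)
  rows 32-39 [x1,x2,x3=100]: 00110011  (ones: 4)
  rows 40-47 [x1,x2,x3=101]: 00010001  (ones: 2)
  rows 48-55 [x1,x2,x3=110]: 00000000  (ones: 0)
  rows 56-63 [x1,x2,x3=111]: 00010001  (ones: 2)
Satisfying assignments = 4+2+0+2+4+2+0+2 = 16

16


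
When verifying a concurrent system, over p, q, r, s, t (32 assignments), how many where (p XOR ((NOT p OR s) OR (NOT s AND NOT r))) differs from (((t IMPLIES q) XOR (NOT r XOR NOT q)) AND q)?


F1 = (p XOR ((NOT p OR s) OR (NOT s AND NOT r)))
F2 = (((t IMPLIES q) XOR (NOT r XOR NOT q)) AND q)
Evaluate both on each of 32 rows (bits = p,q,r,s,t):
  row 0 [00000]: F1=1 F2=0 (differ) -> 1
  row 1 [00001]: F1=1 F2=0 (differ) -> 1
  row 2 [00010]: F1=1 F2=0 (differ) -> 1
  row 3 [00011]: F1=1 F2=0 (differ) -> 1
  row 4 [00100]: F1=1 F2=0 (differ) -> 1
  row 5 [00101]: F1=1 F2=0 (differ) -> 1
  row 6 [00110]: F1=1 F2=0 (differ) -> 1
  row 7 [00111]: F1=1 F2=0 (differ) -> 1
  row 8 [01000]: F1=1 F2=0 (differ) -> 1
  row 9 [01001]: F1=1 F2=0 (differ) -> 1
  row 10 [01010]: F1=1 F2=0 (differ) -> 1
  row 11 [01011]: F1=1 F2=0 (differ) -> 1
  row 12 [01100]: F1=1 F2=1 -> 0
  row 13 [01101]: F1=1 F2=1 -> 0
  row 14 [01110]: F1=1 F2=1 -> 0
  row 15 [01111]: F1=1 F2=1 -> 0
  row 16 [10000]: F1=0 F2=0 -> 0
  row 17 [10001]: F1=0 F2=0 -> 0
  row 18 [10010]: F1=0 F2=0 -> 0
  row 19 [10011]: F1=0 F2=0 -> 0
  row 20 [10100]: F1=1 F2=0 (differ) -> 1
  row 21 [10101]: F1=1 F2=0 (differ) -> 1
  row 22 [10110]: F1=0 F2=0 -> 0
  row 23 [10111]: F1=0 F2=0 -> 0
  row 24 [11000]: F1=0 F2=0 -> 0
  row 25 [11001]: F1=0 F2=0 -> 0
  row 26 [11010]: F1=0 F2=0 -> 0
  row 27 [11011]: F1=0 F2=0 -> 0
  row 28 [11100]: F1=1 F2=1 -> 0
  row 29 [11101]: F1=1 F2=1 -> 0
  row 30 [11110]: F1=0 F2=1 (differ) -> 1
  row 31 [11111]: F1=0 F2=1 (differ) -> 1
Full result column, 8 rows per line (p,q fixed per line; r,s,t runs 000..111 left to right):
  rows 0-7 [p,q=00]: 11111111  (ones: 8)
  rows 8-15 [p,q=01]: 11110000  (ones: 4)
  rows 16-23 [p,q=10]: 00001100  (ones: 2)
  rows 24-31 [p,q=11]: 00000011  (ones: 2)
Disagreements = 8+4+2+2 = 16

16


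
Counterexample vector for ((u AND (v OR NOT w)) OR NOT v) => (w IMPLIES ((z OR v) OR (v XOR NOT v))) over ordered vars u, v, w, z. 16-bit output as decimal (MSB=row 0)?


F1 = ((u AND (v OR NOT w)) OR NOT v)
F2 = (w IMPLIES ((z OR v) OR (v XOR NOT v)))
Counterexample to F1=>F2 is where F1=1 and F2=0.
Evaluate each row (bits = u,v,w,z, MSB first):
  row 0 [0000]: F1=1 F2=1 -> F1&~F2 -> 0
  row 1 [0001]: F1=1 F2=1 -> F1&~F2 -> 0
  row 2 [0010]: F1=1 F2=1 -> F1&~F2 -> 0
  row 3 [0011]: F1=1 F2=1 -> F1&~F2 -> 0
  row 4 [0100]: F1=0 F2=1 -> F1&~F2 -> 0
  row 5 [0101]: F1=0 F2=1 -> F1&~F2 -> 0
  row 6 [0110]: F1=0 F2=1 -> F1&~F2 -> 0
  row 7 [0111]: F1=0 F2=1 -> F1&~F2 -> 0
  row 8 [1000]: F1=1 F2=1 -> F1&~F2 -> 0
  row 9 [1001]: F1=1 F2=1 -> F1&~F2 -> 0
  row 10 [1010]: F1=1 F2=1 -> F1&~F2 -> 0
  row 11 [1011]: F1=1 F2=1 -> F1&~F2 -> 0
  row 12 [1100]: F1=1 F2=1 -> F1&~F2 -> 0
  row 13 [1101]: F1=1 F2=1 -> F1&~F2 -> 0
  row 14 [1110]: F1=1 F2=1 -> F1&~F2 -> 0
  row 15 [1111]: F1=1 F2=1 -> F1&~F2 -> 0
Full result column, 4 rows per line (u,v fixed per line; w,z runs 00..11 left to right):
  rows 0-3 [u,v=00]: 0000  = hex 0
  rows 4-7 [u,v=01]: 0000  = hex 0
  rows 8-11 [u,v=10]: 0000  = hex 0
  rows 12-15 [u,v=11]: 0000  = hex 0
Counterexample vector (row 0 .. row 15) = 0000000000000000
Output column grouped in 4s = 0000 0000 0000 0000 = 0x0000
Convert to decimal digit by digit (value = value*16 + digit):
  0 -> 0
  0*16 + 0 = 0
  0*16 + 0 = 0
  0*16 + 0 = 0
Decimal = 0

0


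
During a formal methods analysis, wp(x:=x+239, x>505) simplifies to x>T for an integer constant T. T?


Formula: wp(x:=E, P) = P[E/x] (substitute E for x in postcondition)
Step 1: Postcondition: x>505
Step 2: Substitute x+239 for x: x+239>505
Step 3: Solve for x: x > 505-239 = 266

266


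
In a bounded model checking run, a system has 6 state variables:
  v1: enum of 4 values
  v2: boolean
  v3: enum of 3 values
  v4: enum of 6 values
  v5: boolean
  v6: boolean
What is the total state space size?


State space = product of domain sizes of all variables.
Domain sizes:
  v1 (enum of 4 values): 4
  v2 (boolean): 2
  v3 (enum of 3 values): 3
  v4 (enum of 6 values): 6
  v5 (boolean): 2
  v6 (boolean): 2
Product = 4 * 2 * 3 * 6 * 2 * 2 = 576

576


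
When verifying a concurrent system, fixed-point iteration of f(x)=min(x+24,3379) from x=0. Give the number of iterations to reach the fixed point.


Step 1: x=0, cap=3379, increment=24
Step 2: x grows by 24 each step until capped at 3379; fixed point is x=3379
Step 3: iterations = ceil(3379/24) = 141

141


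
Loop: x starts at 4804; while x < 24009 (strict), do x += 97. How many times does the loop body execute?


Step 1: x goes from 4804 toward 24009 by 97; the body runs while x<24009, so iterations = ceil((bound-start)/step)
Step 2: Distance=19205
Step 3: ceil(19205/97)=198

198


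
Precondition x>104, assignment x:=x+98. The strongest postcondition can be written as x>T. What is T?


Formula: sp(P, x:=E) = exists old_x. (x = E[old_x/x]) AND P[old_x/x] (old_x is the value of x before the assignment; eliminate old_x by solving x = E[old_x/x] for old_x)
Step 1: Precondition P: x>104, i.e. old_x > 104
Step 2: Assignment gives x = old_x + 98, so old_x = x - 98
Step 3: Substitute into P: x - 98 > 104
Step 4: Simplify: x > 104+98 = 202

202


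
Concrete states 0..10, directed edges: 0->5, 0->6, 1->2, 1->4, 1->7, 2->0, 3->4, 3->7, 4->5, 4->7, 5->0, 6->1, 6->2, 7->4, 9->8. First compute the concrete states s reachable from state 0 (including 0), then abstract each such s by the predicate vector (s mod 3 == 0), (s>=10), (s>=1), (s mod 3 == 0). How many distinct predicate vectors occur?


BFS from 0:
Concrete reachable: {0, 1, 2, 4, 5, 6, 7}
Abstract via predicates (s mod 3 == 0), (s>=10), (s>=1), (s mod 3 == 0):
  (0,0,1,0) <- {1, 2, 4, 5, 7}
  (1,0,0,1) <- {0}
  (1,0,1,1) <- {6}
Distinct abstract states = 3

3


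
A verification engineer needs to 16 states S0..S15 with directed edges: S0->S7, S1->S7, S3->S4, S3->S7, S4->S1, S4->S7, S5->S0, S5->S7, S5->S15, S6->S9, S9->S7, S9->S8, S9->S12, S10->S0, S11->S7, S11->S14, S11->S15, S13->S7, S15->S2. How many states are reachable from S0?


BFS from S0:
  layer 0: {S0}
  layer 1: {S7}
Reachable set: {S0, S7}
Count = 2

2


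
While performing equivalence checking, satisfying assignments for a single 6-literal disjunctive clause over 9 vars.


Step 1: Total=2^9=512
Step 2: Unsat when all 6 false: 2^3=8
Step 3: Sat=512-8=504

504


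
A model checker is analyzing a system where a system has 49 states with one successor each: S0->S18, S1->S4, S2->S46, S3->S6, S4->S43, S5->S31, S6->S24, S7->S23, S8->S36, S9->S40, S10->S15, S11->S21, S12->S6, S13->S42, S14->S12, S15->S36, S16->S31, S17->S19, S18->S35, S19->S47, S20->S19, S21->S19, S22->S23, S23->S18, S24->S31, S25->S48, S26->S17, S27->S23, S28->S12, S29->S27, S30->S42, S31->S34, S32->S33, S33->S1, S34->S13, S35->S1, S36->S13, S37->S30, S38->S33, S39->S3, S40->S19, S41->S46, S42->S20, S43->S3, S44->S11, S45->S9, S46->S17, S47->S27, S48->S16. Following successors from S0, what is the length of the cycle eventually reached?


Trace from S0 until a state repeats:
  S0 -> S18 -> S35 -> S1 -> S4 -> S43 -> S3 -> S6 -> S24 -> S31 -> S34 -> S13 -> S42 -> S20 -> S19 -> S47 -> S27 -> S23 -> S18
S18 first seen at step 1, revisited at step 18.
Cycle length = 18 - 1 = 17

17


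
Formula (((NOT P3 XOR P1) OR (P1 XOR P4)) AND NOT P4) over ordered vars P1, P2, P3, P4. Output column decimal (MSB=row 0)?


Formula: (((NOT P3 XOR P1) OR (P1 XOR P4)) AND NOT P4) over P1, P2, P3, P4 (16 rows)
Evaluate each row (bits = P1,P2,P3,P4, MSB first):
  row 0 [0000]: (((NOT 0 XOR 0) OR (0 XOR 0)) AND NOT 0) -> 1
  row 1 [0001]: (((NOT 0 XOR 0) OR (0 XOR 1)) AND NOT 1) -> 0
  row 2 [0010]: (((NOT 1 XOR 0) OR (0 XOR 0)) AND NOT 0) -> 0
  row 3 [0011]: (((NOT 1 XOR 0) OR (0 XOR 1)) AND NOT 1) -> 0
  row 4 [0100]: (((NOT 0 XOR 0) OR (0 XOR 0)) AND NOT 0) -> 1
  row 5 [0101]: (((NOT 0 XOR 0) OR (0 XOR 1)) AND NOT 1) -> 0
  row 6 [0110]: (((NOT 1 XOR 0) OR (0 XOR 0)) AND NOT 0) -> 0
  row 7 [0111]: (((NOT 1 XOR 0) OR (0 XOR 1)) AND NOT 1) -> 0
  row 8 [1000]: (((NOT 0 XOR 1) OR (1 XOR 0)) AND NOT 0) -> 1
  row 9 [1001]: (((NOT 0 XOR 1) OR (1 XOR 1)) AND NOT 1) -> 0
  row 10 [1010]: (((NOT 1 XOR 1) OR (1 XOR 0)) AND NOT 0) -> 1
  row 11 [1011]: (((NOT 1 XOR 1) OR (1 XOR 1)) AND NOT 1) -> 0
  row 12 [1100]: (((NOT 0 XOR 1) OR (1 XOR 0)) AND NOT 0) -> 1
  row 13 [1101]: (((NOT 0 XOR 1) OR (1 XOR 1)) AND NOT 1) -> 0
  row 14 [1110]: (((NOT 1 XOR 1) OR (1 XOR 0)) AND NOT 0) -> 1
  row 15 [1111]: (((NOT 1 XOR 1) OR (1 XOR 1)) AND NOT 1) -> 0
Full result column, 4 rows per line (P1,P2 fixed per line; P3,P4 runs 00..11 left to right):
  rows 0-3 [P1,P2=00]: 1000  = hex 8
  rows 4-7 [P1,P2=01]: 1000  = hex 8
  rows 8-11 [P1,P2=10]: 1010  = hex A
  rows 12-15 [P1,P2=11]: 1010  = hex A
Output column (row 0 .. row 15) = 1000100010101010
Output column grouped in 4s = 1000 1000 1010 1010 = 0x88AA
Convert to decimal digit by digit (value = value*16 + digit):
  8 -> 8
  8*16 + 8 = 136
  136*16 + 10 (A) = 2186
  2186*16 + 10 (A) = 34986
Decimal = 34986

34986


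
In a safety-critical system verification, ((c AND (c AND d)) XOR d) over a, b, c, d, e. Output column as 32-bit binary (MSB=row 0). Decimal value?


Formula: ((c AND (c AND d)) XOR d) over a, b, c, d, e (32 rows)
Evaluate each row (bits = a,b,c,d,e, MSB first):
  row 0 [00000]: ((0 AND (0 AND 0)) XOR 0) -> 0
  row 1 [00001]: ((0 AND (0 AND 0)) XOR 0) -> 0
  row 2 [00010]: ((0 AND (0 AND 1)) XOR 1) -> 1
  row 3 [00011]: ((0 AND (0 AND 1)) XOR 1) -> 1
  row 4 [00100]: ((1 AND (1 AND 0)) XOR 0) -> 0
  row 5 [00101]: ((1 AND (1 AND 0)) XOR 0) -> 0
  row 6 [00110]: ((1 AND (1 AND 1)) XOR 1) -> 0
  row 7 [00111]: ((1 AND (1 AND 1)) XOR 1) -> 0
  row 8 [01000]: ((0 AND (0 AND 0)) XOR 0) -> 0
  row 9 [01001]: ((0 AND (0 AND 0)) XOR 0) -> 0
  row 10 [01010]: ((0 AND (0 AND 1)) XOR 1) -> 1
  row 11 [01011]: ((0 AND (0 AND 1)) XOR 1) -> 1
  row 12 [01100]: ((1 AND (1 AND 0)) XOR 0) -> 0
  row 13 [01101]: ((1 AND (1 AND 0)) XOR 0) -> 0
  row 14 [01110]: ((1 AND (1 AND 1)) XOR 1) -> 0
  row 15 [01111]: ((1 AND (1 AND 1)) XOR 1) -> 0
  row 16 [10000]: ((0 AND (0 AND 0)) XOR 0) -> 0
  row 17 [10001]: ((0 AND (0 AND 0)) XOR 0) -> 0
  row 18 [10010]: ((0 AND (0 AND 1)) XOR 1) -> 1
  row 19 [10011]: ((0 AND (0 AND 1)) XOR 1) -> 1
  row 20 [10100]: ((1 AND (1 AND 0)) XOR 0) -> 0
  row 21 [10101]: ((1 AND (1 AND 0)) XOR 0) -> 0
  row 22 [10110]: ((1 AND (1 AND 1)) XOR 1) -> 0
  row 23 [10111]: ((1 AND (1 AND 1)) XOR 1) -> 0
  row 24 [11000]: ((0 AND (0 AND 0)) XOR 0) -> 0
  row 25 [11001]: ((0 AND (0 AND 0)) XOR 0) -> 0
  row 26 [11010]: ((0 AND (0 AND 1)) XOR 1) -> 1
  row 27 [11011]: ((0 AND (0 AND 1)) XOR 1) -> 1
  row 28 [11100]: ((1 AND (1 AND 0)) XOR 0) -> 0
  row 29 [11101]: ((1 AND (1 AND 0)) XOR 0) -> 0
  row 30 [11110]: ((1 AND (1 AND 1)) XOR 1) -> 0
  row 31 [11111]: ((1 AND (1 AND 1)) XOR 1) -> 0
Full result column, 4 rows per line (a,b,c fixed per line; d,e runs 00..11 left to right):
  rows 0-3 [a,b,c=000]: 0011  = hex 3
  rows 4-7 [a,b,c=001]: 0000  = hex 0
  rows 8-11 [a,b,c=010]: 0011  = hex 3
  rows 12-15 [a,b,c=011]: 0000  = hex 0
  rows 16-19 [a,b,c=100]: 0011  = hex 3
  rows 20-23 [a,b,c=101]: 0000  = hex 0
  rows 24-27 [a,b,c=110]: 0011  = hex 3
  rows 28-31 [a,b,c=111]: 0000  = hex 0
Output column (row 0 .. row 31) = 00110000001100000011000000110000
Output column grouped in 4s = 0011 0000 0011 0000 0011 0000 0011 0000 = 0x30303030
Convert to decimal digit by digit (value = value*16 + digit):
  3 -> 3
  3*16 + 0 = 48
  48*16 + 3 = 771
  771*16 + 0 = 12336
  12336*16 + 3 = 197379
  197379*16 + 0 = 3158064
  3158064*16 + 3 = 50529027
  50529027*16 + 0 = 808464432
Decimal = 808464432

808464432


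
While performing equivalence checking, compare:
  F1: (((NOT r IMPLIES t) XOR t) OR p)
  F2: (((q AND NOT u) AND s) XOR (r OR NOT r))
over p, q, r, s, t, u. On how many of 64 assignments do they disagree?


F1 = (((NOT r IMPLIES t) XOR t) OR p)
F2 = (((q AND NOT u) AND s) XOR (r OR NOT r))
Evaluate both on each of 64 rows (bits = p,q,r,s,t,u):
  row 0 [000000]: F1=0 F2=1 (differ) -> 1
  row 1 [000001]: F1=0 F2=1 (differ) -> 1
  row 2 [000010]: F1=0 F2=1 (differ) -> 1
  row 3 [000011]: F1=0 F2=1 (differ) -> 1
  row 4 [000100]: F1=0 F2=1 (differ) -> 1
  (every remaining row is evaluated the same way; all 64 results are listed next)
Full result column, 8 rows per line (p,q,r fixed per line; s,t,u runs 000..111 left to right):
  rows 0-7 [p,q,r=000]: 11111111  (ones: 8)
  rows 8-15 [p,q,r=001]: 00110011  (ones: 4)
  rows 16-23 [p,q,r=010]: 11110101  (ones: 6)
  rows 24-31 [p,q,r=011]: 00111001  (ones: 4)
  rows 32-39 [p,q,r=100]: 00000000  (ones: 0)
  rows 40-47 [p,q,r=101]: 00000000  (ones: 0)
  rows 48-55 [p,q,r=110]: 00001010  (ones: 2)
  rows 56-63 [p,q,r=111]: 00001010  (ones: 2)
Disagreements = 8+4+6+4+0+0+2+2 = 26

26


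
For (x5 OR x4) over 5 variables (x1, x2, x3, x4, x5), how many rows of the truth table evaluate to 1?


Formula: (x5 OR x4) over 5 vars (32 rows)
Evaluate each row (x1, x2, x3, x4, x5 as bits, MSB first):
  row 0 [00000]: (0 OR 0) -> 0
  row 1 [00001]: (1 OR 0) -> 1
  row 2 [00010]: (0 OR 1) -> 1
  row 3 [00011]: (1 OR 1) -> 1
  row 4 [00100]: (0 OR 0) -> 0
  row 5 [00101]: (1 OR 0) -> 1
  row 6 [00110]: (0 OR 1) -> 1
  row 7 [00111]: (1 OR 1) -> 1
  row 8 [01000]: (0 OR 0) -> 0
  row 9 [01001]: (1 OR 0) -> 1
  row 10 [01010]: (0 OR 1) -> 1
  row 11 [01011]: (1 OR 1) -> 1
  row 12 [01100]: (0 OR 0) -> 0
  row 13 [01101]: (1 OR 0) -> 1
  row 14 [01110]: (0 OR 1) -> 1
  row 15 [01111]: (1 OR 1) -> 1
  row 16 [10000]: (0 OR 0) -> 0
  row 17 [10001]: (1 OR 0) -> 1
  row 18 [10010]: (0 OR 1) -> 1
  row 19 [10011]: (1 OR 1) -> 1
  row 20 [10100]: (0 OR 0) -> 0
  row 21 [10101]: (1 OR 0) -> 1
  row 22 [10110]: (0 OR 1) -> 1
  row 23 [10111]: (1 OR 1) -> 1
  row 24 [11000]: (0 OR 0) -> 0
  row 25 [11001]: (1 OR 0) -> 1
  row 26 [11010]: (0 OR 1) -> 1
  row 27 [11011]: (1 OR 1) -> 1
  row 28 [11100]: (0 OR 0) -> 0
  row 29 [11101]: (1 OR 0) -> 1
  row 30 [11110]: (0 OR 1) -> 1
  row 31 [11111]: (1 OR 1) -> 1
Full result column, 8 rows per line (x1,x2 fixed per line; x3,x4,x5 runs 000..111 left to right):
  rows 0-7 [x1,x2=00]: 01110111  (ones: 6)
  rows 8-15 [x1,x2=01]: 01110111  (ones: 6)
  rows 16-23 [x1,x2=10]: 01110111  (ones: 6)
  rows 24-31 [x1,x2=11]: 01110111  (ones: 6)
Count of 1-rows = 6+6+6+6 = 24

24


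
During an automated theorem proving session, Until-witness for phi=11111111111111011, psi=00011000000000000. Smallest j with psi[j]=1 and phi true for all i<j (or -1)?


(phi U psi) at 0: need smallest j with psi[j]=1 and phi[i]=1 for all i in [0,j).
Scan from step 0:
  step 0: phi=1, psi=0 -> continue
  step 1: phi=1, psi=0 -> continue
  step 2: phi=1, psi=0 -> continue
  step 3: psi=1 and phi held for [0,3) -> witness found
Witness step = 3

3


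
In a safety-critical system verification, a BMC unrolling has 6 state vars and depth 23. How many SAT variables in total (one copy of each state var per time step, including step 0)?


BMC unrolls to depth k, creating one copy of each state var for steps 0..k.
Step count = 23 + 1 = 24 (steps 0 through 23)
Vars per step = 6
Total = 6 * 24 = 144

144


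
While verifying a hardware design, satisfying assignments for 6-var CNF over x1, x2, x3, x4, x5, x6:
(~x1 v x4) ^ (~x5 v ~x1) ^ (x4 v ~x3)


CNF with 3 clauses over 6 vars (64 assignments).
An assignment satisfies CNF iff every clause has >=1 true literal.
Check each row (bits = x1,x2,x3,x4,x5,x6; clause T/F shown):
  row 0 [000000]: clauses=TTT -> 1
  row 1 [000001]: clauses=TTT -> 1
  row 2 [000010]: clauses=TTT -> 1
  row 3 [000011]: clauses=TTT -> 1
  row 4 [000100]: clauses=TTT -> 1
  (every remaining row is evaluated the same way; all 64 results are listed next)
Full result column, 8 rows per line (x1,x2,x3 fixed per line; x4,x5,x6 runs 000..111 left to right):
  rows 0-7 [x1,x2,x3=000]: 11111111  (ones: 8)
  rows 8-15 [x1,x2,x3=001]: 00001111  (ones: 4)
  rows 16-23 [x1,x2,x3=010]: 11111111  (ones: 8)
  rows 24-31 [x1,x2,x3=011]: 00001111  (ones: 4)
  rows 32-39 [x1,x2,x3=100]: 00001100  (ones: 2)
  rows 40-47 [x1,x2,x3=101]: 00001100  (ones: 2)
  rows 48-55 [x1,x2,x3=110]: 00001100  (ones: 2)
  rows 56-63 [x1,x2,x3=111]: 00001100  (ones: 2)
Satisfying assignments = 8+4+8+4+2+2+2+2 = 32

32


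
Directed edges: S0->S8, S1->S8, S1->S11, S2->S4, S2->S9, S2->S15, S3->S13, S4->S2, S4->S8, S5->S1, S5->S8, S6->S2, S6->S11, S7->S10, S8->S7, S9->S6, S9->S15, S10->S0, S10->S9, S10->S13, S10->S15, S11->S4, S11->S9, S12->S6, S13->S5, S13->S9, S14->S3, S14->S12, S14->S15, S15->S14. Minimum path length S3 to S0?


BFS layer-by-layer from S3:
  dist 0: {S3}
  dist 1: {S13}
  dist 2: {S5, S9}
  dist 3: {S1, S6, S8, S15}
  dist 4: {S2, S7, S11, S14}
  dist 5: {S4, S10, S12}
  dist 6: {S0}
  -> S0 reached at distance 6
Shortest path length = 6

6


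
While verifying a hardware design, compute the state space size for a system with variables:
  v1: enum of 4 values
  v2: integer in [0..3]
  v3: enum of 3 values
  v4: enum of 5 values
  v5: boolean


State space = product of domain sizes of all variables.
Domain sizes:
  v1 (enum of 4 values): 4
  v2 (integer in [0..3]): 4
  v3 (enum of 3 values): 3
  v4 (enum of 5 values): 5
  v5 (boolean): 2
Product = 4 * 4 * 3 * 5 * 2 = 480

480


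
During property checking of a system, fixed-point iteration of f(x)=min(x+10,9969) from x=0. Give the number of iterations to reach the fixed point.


Step 1: x=0, cap=9969, increment=10
Step 2: x grows by 10 each step until capped at 9969; fixed point is x=9969
Step 3: iterations = ceil(9969/10) = 997

997


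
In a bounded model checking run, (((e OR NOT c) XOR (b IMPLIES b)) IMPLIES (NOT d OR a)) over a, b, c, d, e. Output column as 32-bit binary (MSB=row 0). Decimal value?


Formula: (((e OR NOT c) XOR (b IMPLIES b)) IMPLIES (NOT d OR a)) over a, b, c, d, e (32 rows)
Evaluate each row (bits = a,b,c,d,e, MSB first):
  row 0 [00000]: (((0 OR NOT 0) XOR (0 IMPLIES 0)) IMPLIES (NOT 0 OR 0)) -> 1
  row 1 [00001]: (((1 OR NOT 0) XOR (0 IMPLIES 0)) IMPLIES (NOT 0 OR 0)) -> 1
  row 2 [00010]: (((0 OR NOT 0) XOR (0 IMPLIES 0)) IMPLIES (NOT 1 OR 0)) -> 1
  row 3 [00011]: (((1 OR NOT 0) XOR (0 IMPLIES 0)) IMPLIES (NOT 1 OR 0)) -> 1
  row 4 [00100]: (((0 OR NOT 1) XOR (0 IMPLIES 0)) IMPLIES (NOT 0 OR 0)) -> 1
  row 5 [00101]: (((1 OR NOT 1) XOR (0 IMPLIES 0)) IMPLIES (NOT 0 OR 0)) -> 1
  row 6 [00110]: (((0 OR NOT 1) XOR (0 IMPLIES 0)) IMPLIES (NOT 1 OR 0)) -> 0
  row 7 [00111]: (((1 OR NOT 1) XOR (0 IMPLIES 0)) IMPLIES (NOT 1 OR 0)) -> 1
  row 8 [01000]: (((0 OR NOT 0) XOR (1 IMPLIES 1)) IMPLIES (NOT 0 OR 0)) -> 1
  row 9 [01001]: (((1 OR NOT 0) XOR (1 IMPLIES 1)) IMPLIES (NOT 0 OR 0)) -> 1
  row 10 [01010]: (((0 OR NOT 0) XOR (1 IMPLIES 1)) IMPLIES (NOT 1 OR 0)) -> 1
  row 11 [01011]: (((1 OR NOT 0) XOR (1 IMPLIES 1)) IMPLIES (NOT 1 OR 0)) -> 1
  row 12 [01100]: (((0 OR NOT 1) XOR (1 IMPLIES 1)) IMPLIES (NOT 0 OR 0)) -> 1
  row 13 [01101]: (((1 OR NOT 1) XOR (1 IMPLIES 1)) IMPLIES (NOT 0 OR 0)) -> 1
  row 14 [01110]: (((0 OR NOT 1) XOR (1 IMPLIES 1)) IMPLIES (NOT 1 OR 0)) -> 0
  row 15 [01111]: (((1 OR NOT 1) XOR (1 IMPLIES 1)) IMPLIES (NOT 1 OR 0)) -> 1
  row 16 [10000]: (((0 OR NOT 0) XOR (0 IMPLIES 0)) IMPLIES (NOT 0 OR 1)) -> 1
  row 17 [10001]: (((1 OR NOT 0) XOR (0 IMPLIES 0)) IMPLIES (NOT 0 OR 1)) -> 1
  row 18 [10010]: (((0 OR NOT 0) XOR (0 IMPLIES 0)) IMPLIES (NOT 1 OR 1)) -> 1
  row 19 [10011]: (((1 OR NOT 0) XOR (0 IMPLIES 0)) IMPLIES (NOT 1 OR 1)) -> 1
  row 20 [10100]: (((0 OR NOT 1) XOR (0 IMPLIES 0)) IMPLIES (NOT 0 OR 1)) -> 1
  row 21 [10101]: (((1 OR NOT 1) XOR (0 IMPLIES 0)) IMPLIES (NOT 0 OR 1)) -> 1
  row 22 [10110]: (((0 OR NOT 1) XOR (0 IMPLIES 0)) IMPLIES (NOT 1 OR 1)) -> 1
  row 23 [10111]: (((1 OR NOT 1) XOR (0 IMPLIES 0)) IMPLIES (NOT 1 OR 1)) -> 1
  row 24 [11000]: (((0 OR NOT 0) XOR (1 IMPLIES 1)) IMPLIES (NOT 0 OR 1)) -> 1
  row 25 [11001]: (((1 OR NOT 0) XOR (1 IMPLIES 1)) IMPLIES (NOT 0 OR 1)) -> 1
  row 26 [11010]: (((0 OR NOT 0) XOR (1 IMPLIES 1)) IMPLIES (NOT 1 OR 1)) -> 1
  row 27 [11011]: (((1 OR NOT 0) XOR (1 IMPLIES 1)) IMPLIES (NOT 1 OR 1)) -> 1
  row 28 [11100]: (((0 OR NOT 1) XOR (1 IMPLIES 1)) IMPLIES (NOT 0 OR 1)) -> 1
  row 29 [11101]: (((1 OR NOT 1) XOR (1 IMPLIES 1)) IMPLIES (NOT 0 OR 1)) -> 1
  row 30 [11110]: (((0 OR NOT 1) XOR (1 IMPLIES 1)) IMPLIES (NOT 1 OR 1)) -> 1
  row 31 [11111]: (((1 OR NOT 1) XOR (1 IMPLIES 1)) IMPLIES (NOT 1 OR 1)) -> 1
Full result column, 4 rows per line (a,b,c fixed per line; d,e runs 00..11 left to right):
  rows 0-3 [a,b,c=000]: 1111  = hex F
  rows 4-7 [a,b,c=001]: 1101  = hex D
  rows 8-11 [a,b,c=010]: 1111  = hex F
  rows 12-15 [a,b,c=011]: 1101  = hex D
  rows 16-19 [a,b,c=100]: 1111  = hex F
  rows 20-23 [a,b,c=101]: 1111  = hex F
  rows 24-27 [a,b,c=110]: 1111  = hex F
  rows 28-31 [a,b,c=111]: 1111  = hex F
Output column (row 0 .. row 31) = 11111101111111011111111111111111
Output column grouped in 4s = 1111 1101 1111 1101 1111 1111 1111 1111 = 0xFDFDFFFF
Convert to decimal digit by digit (value = value*16 + digit):
  F -> 15
  15*16 + 13 (D) = 253
  253*16 + 15 (F) = 4063
  4063*16 + 13 (D) = 65021
  65021*16 + 15 (F) = 1040351
  1040351*16 + 15 (F) = 16645631
  16645631*16 + 15 (F) = 266330111
  266330111*16 + 15 (F) = 4261281791
Decimal = 4261281791

4261281791


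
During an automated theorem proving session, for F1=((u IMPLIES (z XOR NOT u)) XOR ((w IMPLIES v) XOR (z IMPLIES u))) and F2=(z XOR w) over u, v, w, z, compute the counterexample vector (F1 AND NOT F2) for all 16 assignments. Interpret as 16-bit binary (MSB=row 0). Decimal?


F1 = ((u IMPLIES (z XOR NOT u)) XOR ((w IMPLIES v) XOR (z IMPLIES u)))
F2 = (z XOR w)
Counterexample to F1=>F2 is where F1=1 and F2=0.
Evaluate each row (bits = u,v,w,z, MSB first):
  row 0 [0000]: F1=1 F2=0 -> F1&~F2 -> 1
  row 1 [0001]: F1=0 F2=1 -> F1&~F2 -> 0
  row 2 [0010]: F1=0 F2=1 -> F1&~F2 -> 0
  row 3 [0011]: F1=1 F2=0 -> F1&~F2 -> 1
  row 4 [0100]: F1=1 F2=0 -> F1&~F2 -> 1
  row 5 [0101]: F1=0 F2=1 -> F1&~F2 -> 0
  row 6 [0110]: F1=1 F2=1 -> F1&~F2 -> 0
  row 7 [0111]: F1=0 F2=0 -> F1&~F2 -> 0
  row 8 [1000]: F1=0 F2=0 -> F1&~F2 -> 0
  row 9 [1001]: F1=1 F2=1 -> F1&~F2 -> 0
  row 10 [1010]: F1=1 F2=1 -> F1&~F2 -> 0
  row 11 [1011]: F1=0 F2=0 -> F1&~F2 -> 0
  row 12 [1100]: F1=0 F2=0 -> F1&~F2 -> 0
  row 13 [1101]: F1=1 F2=1 -> F1&~F2 -> 0
  row 14 [1110]: F1=0 F2=1 -> F1&~F2 -> 0
  row 15 [1111]: F1=1 F2=0 -> F1&~F2 -> 1
Full result column, 4 rows per line (u,v fixed per line; w,z runs 00..11 left to right):
  rows 0-3 [u,v=00]: 1001  = hex 9
  rows 4-7 [u,v=01]: 1000  = hex 8
  rows 8-11 [u,v=10]: 0000  = hex 0
  rows 12-15 [u,v=11]: 0001  = hex 1
Counterexample vector (row 0 .. row 15) = 1001100000000001
Output column grouped in 4s = 1001 1000 0000 0001 = 0x9801
Convert to decimal digit by digit (value = value*16 + digit):
  9 -> 9
  9*16 + 8 = 152
  152*16 + 0 = 2432
  2432*16 + 1 = 38913
Decimal = 38913

38913


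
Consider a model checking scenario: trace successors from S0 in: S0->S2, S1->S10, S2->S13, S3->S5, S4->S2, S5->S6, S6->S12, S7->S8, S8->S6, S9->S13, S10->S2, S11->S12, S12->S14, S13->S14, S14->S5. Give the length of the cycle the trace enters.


Trace from S0 until a state repeats:
  S0 -> S2 -> S13 -> S14 -> S5 -> S6 -> S12 -> S14
S14 first seen at step 3, revisited at step 7.
Cycle length = 7 - 3 = 4

4


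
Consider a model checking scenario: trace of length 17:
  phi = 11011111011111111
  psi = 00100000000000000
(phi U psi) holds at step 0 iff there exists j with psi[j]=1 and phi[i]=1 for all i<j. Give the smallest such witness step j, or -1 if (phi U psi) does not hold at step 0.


(phi U psi) at 0: need smallest j with psi[j]=1 and phi[i]=1 for all i in [0,j).
Scan from step 0:
  step 0: phi=1, psi=0 -> continue
  step 1: phi=1, psi=0 -> continue
  step 2: psi=1 and phi held for [0,2) -> witness found
Witness step = 2

2


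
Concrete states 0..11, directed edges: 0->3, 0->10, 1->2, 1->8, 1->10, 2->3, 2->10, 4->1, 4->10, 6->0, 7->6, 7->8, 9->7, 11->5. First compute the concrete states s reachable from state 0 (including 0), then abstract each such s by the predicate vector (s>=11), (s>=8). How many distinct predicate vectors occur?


BFS from 0:
Concrete reachable: {0, 3, 10}
Abstract via predicates (s>=11), (s>=8):
  (0,0) <- {0, 3}
  (0,1) <- {10}
Distinct abstract states = 2

2


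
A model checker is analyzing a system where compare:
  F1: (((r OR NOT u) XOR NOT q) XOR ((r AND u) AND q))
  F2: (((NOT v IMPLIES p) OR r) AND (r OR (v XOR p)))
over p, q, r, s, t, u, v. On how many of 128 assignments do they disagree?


F1 = (((r OR NOT u) XOR NOT q) XOR ((r AND u) AND q))
F2 = (((NOT v IMPLIES p) OR r) AND (r OR (v XOR p)))
Evaluate both on each of 128 rows (bits = p,q,r,s,t,u,v):
  row 0 [0000000]: F1=0 F2=0 -> 0
  row 1 [0000001]: F1=0 F2=1 (differ) -> 1
  row 2 [0000010]: F1=1 F2=0 (differ) -> 1
  row 3 [0000011]: F1=1 F2=1 -> 0
  row 4 [0000100]: F1=0 F2=0 -> 0
  (every remaining row is evaluated the same way; all 128 results are listed next)
Full result column, 8 rows per line (p,q,r,s fixed per line; t,u,v runs 000..111 left to right):
  rows 0-7 [p,q,r,s=0000]: 01100110  (ones: 4)
  rows 8-15 [p,q,r,s=0001]: 01100110  (ones: 4)
  rows 16-23 [p,q,r,s=0010]: 11111111  (ones: 8)
  rows 24-31 [p,q,r,s=0011]: 11111111  (ones: 8)
  rows 32-39 [p,q,r,s=0100]: 10011001  (ones: 4)
  rows 40-47 [p,q,r,s=0101]: 10011001  (ones: 4)
  rows 48-55 [p,q,r,s=0110]: 00110011  (ones: 4)
  rows 56-63 [p,q,r,s=0111]: 00110011  (ones: 4)
  rows 64-71 [p,q,r,s=1000]: 10011001  (ones: 4)
  rows 72-79 [p,q,r,s=1001]: 10011001  (ones: 4)
  rows 80-87 [p,q,r,s=1010]: 11111111  (ones: 8)
  rows 88-95 [p,q,r,s=1011]: 11111111  (ones: 8)
  rows 96-103 [p,q,r,s=1100]: 01100110  (ones: 4)
  rows 104-111 [p,q,r,s=1101]: 01100110  (ones: 4)
  rows 112-119 [p,q,r,s=1110]: 00110011  (ones: 4)
  rows 120-127 [p,q,r,s=1111]: 00110011  (ones: 4)
Disagreements = 4+4+8+8+4+4+4+4+4+4+8+8+4+4+4+4 = 80

80


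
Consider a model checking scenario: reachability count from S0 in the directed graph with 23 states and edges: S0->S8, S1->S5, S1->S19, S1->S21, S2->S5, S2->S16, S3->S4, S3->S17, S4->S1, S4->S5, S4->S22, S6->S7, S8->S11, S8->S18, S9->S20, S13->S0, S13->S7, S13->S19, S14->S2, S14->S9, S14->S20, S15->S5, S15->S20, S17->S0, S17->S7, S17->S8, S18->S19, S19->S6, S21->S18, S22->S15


BFS from S0:
  layer 0: {S0}
  layer 1: {S8}
  layer 2: {S11, S18}
  layer 3: {S19}
  layer 4: {S6}
  layer 5: {S7}
Reachable set: {S0, S6, S7, S8, S11, S18, S19}
Count = 7

7


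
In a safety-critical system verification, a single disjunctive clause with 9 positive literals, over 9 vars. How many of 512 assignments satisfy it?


Step 1: Total=2^9=512
Step 2: Unsat when all 9 false: 2^0=1
Step 3: Sat=512-1=511

511


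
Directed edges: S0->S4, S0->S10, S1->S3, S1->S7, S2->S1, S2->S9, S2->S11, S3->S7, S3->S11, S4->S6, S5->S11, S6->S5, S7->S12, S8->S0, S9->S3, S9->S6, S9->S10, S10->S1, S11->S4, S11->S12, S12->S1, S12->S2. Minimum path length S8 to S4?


BFS layer-by-layer from S8:
  dist 0: {S8}
  dist 1: {S0}
  dist 2: {S4, S10}
  -> S4 reached at distance 2
Shortest path length = 2

2


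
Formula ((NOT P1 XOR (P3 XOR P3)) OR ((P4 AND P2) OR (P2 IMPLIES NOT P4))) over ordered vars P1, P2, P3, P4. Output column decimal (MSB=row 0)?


Formula: ((NOT P1 XOR (P3 XOR P3)) OR ((P4 AND P2) OR (P2 IMPLIES NOT P4))) over P1, P2, P3, P4 (16 rows)
Evaluate each row (bits = P1,P2,P3,P4, MSB first):
  row 0 [0000]: ((NOT 0 XOR (0 XOR 0)) OR ((0 AND 0) OR (0 IMPLIES NOT 0))) -> 1
  row 1 [0001]: ((NOT 0 XOR (0 XOR 0)) OR ((1 AND 0) OR (0 IMPLIES NOT 1))) -> 1
  row 2 [0010]: ((NOT 0 XOR (1 XOR 1)) OR ((0 AND 0) OR (0 IMPLIES NOT 0))) -> 1
  row 3 [0011]: ((NOT 0 XOR (1 XOR 1)) OR ((1 AND 0) OR (0 IMPLIES NOT 1))) -> 1
  row 4 [0100]: ((NOT 0 XOR (0 XOR 0)) OR ((0 AND 1) OR (1 IMPLIES NOT 0))) -> 1
  row 5 [0101]: ((NOT 0 XOR (0 XOR 0)) OR ((1 AND 1) OR (1 IMPLIES NOT 1))) -> 1
  row 6 [0110]: ((NOT 0 XOR (1 XOR 1)) OR ((0 AND 1) OR (1 IMPLIES NOT 0))) -> 1
  row 7 [0111]: ((NOT 0 XOR (1 XOR 1)) OR ((1 AND 1) OR (1 IMPLIES NOT 1))) -> 1
  row 8 [1000]: ((NOT 1 XOR (0 XOR 0)) OR ((0 AND 0) OR (0 IMPLIES NOT 0))) -> 1
  row 9 [1001]: ((NOT 1 XOR (0 XOR 0)) OR ((1 AND 0) OR (0 IMPLIES NOT 1))) -> 1
  row 10 [1010]: ((NOT 1 XOR (1 XOR 1)) OR ((0 AND 0) OR (0 IMPLIES NOT 0))) -> 1
  row 11 [1011]: ((NOT 1 XOR (1 XOR 1)) OR ((1 AND 0) OR (0 IMPLIES NOT 1))) -> 1
  row 12 [1100]: ((NOT 1 XOR (0 XOR 0)) OR ((0 AND 1) OR (1 IMPLIES NOT 0))) -> 1
  row 13 [1101]: ((NOT 1 XOR (0 XOR 0)) OR ((1 AND 1) OR (1 IMPLIES NOT 1))) -> 1
  row 14 [1110]: ((NOT 1 XOR (1 XOR 1)) OR ((0 AND 1) OR (1 IMPLIES NOT 0))) -> 1
  row 15 [1111]: ((NOT 1 XOR (1 XOR 1)) OR ((1 AND 1) OR (1 IMPLIES NOT 1))) -> 1
Full result column, 4 rows per line (P1,P2 fixed per line; P3,P4 runs 00..11 left to right):
  rows 0-3 [P1,P2=00]: 1111  = hex F
  rows 4-7 [P1,P2=01]: 1111  = hex F
  rows 8-11 [P1,P2=10]: 1111  = hex F
  rows 12-15 [P1,P2=11]: 1111  = hex F
Output column (row 0 .. row 15) = 1111111111111111
Output column grouped in 4s = 1111 1111 1111 1111 = 0xFFFF
Convert to decimal digit by digit (value = value*16 + digit):
  F -> 15
  15*16 + 15 (F) = 255
  255*16 + 15 (F) = 4095
  4095*16 + 15 (F) = 65535
Decimal = 65535

65535


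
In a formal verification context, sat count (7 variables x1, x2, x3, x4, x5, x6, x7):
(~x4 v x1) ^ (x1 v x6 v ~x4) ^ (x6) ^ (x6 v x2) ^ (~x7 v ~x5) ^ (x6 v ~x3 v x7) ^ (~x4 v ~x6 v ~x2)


CNF with 7 clauses over 7 vars (128 assignments).
An assignment satisfies CNF iff every clause has >=1 true literal.
Check each row (bits = x1,x2,x3,x4,x5,x6,x7; clause T/F shown):
  row 0 [0000000]: clauses=TTFFTTT -> 0
  row 1 [0000001]: clauses=TTFFTTT -> 0
  row 2 [0000010]: clauses=TTTTTTT -> 1
  row 3 [0000011]: clauses=TTTTTTT -> 1
  row 4 [0000100]: clauses=TTFFTTT -> 0
  (every remaining row is evaluated the same way; all 128 results are listed next)
Full result column, 8 rows per line (x1,x2,x3,x4 fixed per line; x5,x6,x7 runs 000..111 left to right):
  rows 0-7 [x1,x2,x3,x4=0000]: 00110010  (ones: 3)
  rows 8-15 [x1,x2,x3,x4=0001]: 00000000  (ones: 0)
  rows 16-23 [x1,x2,x3,x4=0010]: 00110010  (ones: 3)
  rows 24-31 [x1,x2,x3,x4=0011]: 00000000  (ones: 0)
  rows 32-39 [x1,x2,x3,x4=0100]: 00110010  (ones: 3)
  rows 40-47 [x1,x2,x3,x4=0101]: 00000000  (ones: 0)
  rows 48-55 [x1,x2,x3,x4=0110]: 00110010  (ones: 3)
  rows 56-63 [x1,x2,x3,x4=0111]: 00000000  (ones: 0)
  rows 64-71 [x1,x2,x3,x4=1000]: 00110010  (ones: 3)
  rows 72-79 [x1,x2,x3,x4=1001]: 00110010  (ones: 3)
  rows 80-87 [x1,x2,x3,x4=1010]: 00110010  (ones: 3)
  rows 88-95 [x1,x2,x3,x4=1011]: 00110010  (ones: 3)
  rows 96-103 [x1,x2,x3,x4=1100]: 00110010  (ones: 3)
  rows 104-111 [x1,x2,x3,x4=1101]: 00000000  (ones: 0)
  rows 112-119 [x1,x2,x3,x4=1110]: 00110010  (ones: 3)
  rows 120-127 [x1,x2,x3,x4=1111]: 00000000  (ones: 0)
Satisfying assignments = 3+0+3+0+3+0+3+0+3+3+3+3+3+0+3+0 = 30

30


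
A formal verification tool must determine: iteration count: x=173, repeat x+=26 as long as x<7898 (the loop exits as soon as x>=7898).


Step 1: x goes from 173 toward 7898 by 26; the body runs while x<7898, so iterations = ceil((bound-start)/step)
Step 2: Distance=7725
Step 3: ceil(7725/26)=298

298


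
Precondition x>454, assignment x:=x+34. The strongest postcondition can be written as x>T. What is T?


Formula: sp(P, x:=E) = exists old_x. (x = E[old_x/x]) AND P[old_x/x] (old_x is the value of x before the assignment; eliminate old_x by solving x = E[old_x/x] for old_x)
Step 1: Precondition P: x>454, i.e. old_x > 454
Step 2: Assignment gives x = old_x + 34, so old_x = x - 34
Step 3: Substitute into P: x - 34 > 454
Step 4: Simplify: x > 454+34 = 488

488


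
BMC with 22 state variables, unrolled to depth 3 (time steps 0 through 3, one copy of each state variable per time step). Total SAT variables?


BMC unrolls to depth k, creating one copy of each state var for steps 0..k.
Step count = 3 + 1 = 4 (steps 0 through 3)
Vars per step = 22
Total = 22 * 4 = 88

88


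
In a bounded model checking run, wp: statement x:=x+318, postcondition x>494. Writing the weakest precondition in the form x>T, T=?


Formula: wp(x:=E, P) = P[E/x] (substitute E for x in postcondition)
Step 1: Postcondition: x>494
Step 2: Substitute x+318 for x: x+318>494
Step 3: Solve for x: x > 494-318 = 176

176


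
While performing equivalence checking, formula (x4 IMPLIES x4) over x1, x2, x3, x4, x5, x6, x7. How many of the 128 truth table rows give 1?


Formula: (x4 IMPLIES x4) over 7 vars (128 rows)
Evaluate each row (x1, x2, x3, x4, x5, x6, x7 as bits, MSB first):
  row 0 [0000000]: (0 IMPLIES 0) -> 1
  row 1 [0000001]: (0 IMPLIES 0) -> 1
  row 2 [0000010]: (0 IMPLIES 0) -> 1
  row 3 [0000011]: (0 IMPLIES 0) -> 1
  row 4 [0000100]: (0 IMPLIES 0) -> 1
  (every remaining row is evaluated the same way; all 128 results are listed next)
Full result column, 8 rows per line (x1,x2,x3,x4 fixed per line; x5,x6,x7 runs 000..111 left to right):
  rows 0-7 [x1,x2,x3,x4=0000]: 11111111  (ones: 8)
  rows 8-15 [x1,x2,x3,x4=0001]: 11111111  (ones: 8)
  rows 16-23 [x1,x2,x3,x4=0010]: 11111111  (ones: 8)
  rows 24-31 [x1,x2,x3,x4=0011]: 11111111  (ones: 8)
  rows 32-39 [x1,x2,x3,x4=0100]: 11111111  (ones: 8)
  rows 40-47 [x1,x2,x3,x4=0101]: 11111111  (ones: 8)
  rows 48-55 [x1,x2,x3,x4=0110]: 11111111  (ones: 8)
  rows 56-63 [x1,x2,x3,x4=0111]: 11111111  (ones: 8)
  rows 64-71 [x1,x2,x3,x4=1000]: 11111111  (ones: 8)
  rows 72-79 [x1,x2,x3,x4=1001]: 11111111  (ones: 8)
  rows 80-87 [x1,x2,x3,x4=1010]: 11111111  (ones: 8)
  rows 88-95 [x1,x2,x3,x4=1011]: 11111111  (ones: 8)
  rows 96-103 [x1,x2,x3,x4=1100]: 11111111  (ones: 8)
  rows 104-111 [x1,x2,x3,x4=1101]: 11111111  (ones: 8)
  rows 112-119 [x1,x2,x3,x4=1110]: 11111111  (ones: 8)
  rows 120-127 [x1,x2,x3,x4=1111]: 11111111  (ones: 8)
Count of 1-rows = 8+8+8+8+8+8+8+8+8+8+8+8+8+8+8+8 = 128

128


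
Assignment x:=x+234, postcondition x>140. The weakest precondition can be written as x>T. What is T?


Formula: wp(x:=E, P) = P[E/x] (substitute E for x in postcondition)
Step 1: Postcondition: x>140
Step 2: Substitute x+234 for x: x+234>140
Step 3: Solve for x: x > 140-234 = -94

-94


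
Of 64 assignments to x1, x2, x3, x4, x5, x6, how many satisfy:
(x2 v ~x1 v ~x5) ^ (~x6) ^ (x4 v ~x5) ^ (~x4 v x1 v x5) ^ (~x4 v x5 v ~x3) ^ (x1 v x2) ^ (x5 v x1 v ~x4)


CNF with 7 clauses over 6 vars (64 assignments).
An assignment satisfies CNF iff every clause has >=1 true literal.
Check each row (bits = x1,x2,x3,x4,x5,x6; clause T/F shown):
  row 0 [000000]: clauses=TTTTTFT -> 0
  row 1 [000001]: clauses=TFTTTFT -> 0
  row 2 [000010]: clauses=TTFTTFT -> 0
  row 3 [000011]: clauses=TFFTTFT -> 0
  row 4 [000100]: clauses=TTTFTFF -> 0
  (every remaining row is evaluated the same way; all 64 results are listed next)
Full result column, 8 rows per line (x1,x2,x3 fixed per line; x4,x5,x6 runs 000..111 left to right):
  rows 0-7 [x1,x2,x3=000]: 00000000  (ones: 0)
  rows 8-15 [x1,x2,x3=001]: 00000000  (ones: 0)
  rows 16-23 [x1,x2,x3=010]: 10000010  (ones: 2)
  rows 24-31 [x1,x2,x3=011]: 10000010  (ones: 2)
  rows 32-39 [x1,x2,x3=100]: 10001000  (ones: 2)
  rows 40-47 [x1,x2,x3=101]: 10000000  (ones: 1)
  rows 48-55 [x1,x2,x3=110]: 10001010  (ones: 3)
  rows 56-63 [x1,x2,x3=111]: 10000010  (ones: 2)
Satisfying assignments = 0+0+2+2+2+1+3+2 = 12

12


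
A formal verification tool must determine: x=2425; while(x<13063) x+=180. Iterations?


Step 1: x goes from 2425 toward 13063 by 180; the body runs while x<13063, so iterations = ceil((bound-start)/step)
Step 2: Distance=10638
Step 3: ceil(10638/180)=60

60


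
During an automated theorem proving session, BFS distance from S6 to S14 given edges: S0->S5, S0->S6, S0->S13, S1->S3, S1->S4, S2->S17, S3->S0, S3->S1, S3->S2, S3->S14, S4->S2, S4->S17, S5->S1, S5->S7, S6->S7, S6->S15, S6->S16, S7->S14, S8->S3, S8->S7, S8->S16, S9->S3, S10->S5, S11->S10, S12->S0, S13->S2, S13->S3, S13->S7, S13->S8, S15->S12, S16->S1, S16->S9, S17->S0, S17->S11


BFS layer-by-layer from S6:
  dist 0: {S6}
  dist 1: {S7, S15, S16}
  dist 2: {S1, S9, S12, S14}
  -> S14 reached at distance 2
Shortest path length = 2

2


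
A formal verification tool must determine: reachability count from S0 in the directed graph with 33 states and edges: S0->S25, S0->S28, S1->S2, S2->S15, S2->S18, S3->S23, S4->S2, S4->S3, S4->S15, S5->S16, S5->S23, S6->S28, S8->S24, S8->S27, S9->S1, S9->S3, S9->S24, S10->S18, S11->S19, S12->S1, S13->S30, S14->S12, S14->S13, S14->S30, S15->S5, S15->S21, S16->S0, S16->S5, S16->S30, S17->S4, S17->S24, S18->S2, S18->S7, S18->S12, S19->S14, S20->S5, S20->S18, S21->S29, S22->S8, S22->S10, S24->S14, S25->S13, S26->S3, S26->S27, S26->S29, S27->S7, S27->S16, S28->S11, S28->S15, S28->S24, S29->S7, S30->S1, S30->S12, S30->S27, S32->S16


BFS from S0:
  layer 0: {S0}
  layer 1: {S25, S28}
  layer 2: {S11, S13, S15, S24}
  layer 3: {S5, S14, S19, S21, S30}
  layer 4: {S1, S12, S16, S23, S27, S29}
  layer 5: {S2, S7}
  layer 6: {S18}
Reachable set: {S0, S1, S2, S5, S7, S11, S12, S13, S14, S15, S16, S18, S19, S21, S23, S24, S25, S27, S28, S29, S30}
Count = 21

21


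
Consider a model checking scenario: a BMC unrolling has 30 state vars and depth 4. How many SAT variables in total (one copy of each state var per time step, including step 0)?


BMC unrolls to depth k, creating one copy of each state var for steps 0..k.
Step count = 4 + 1 = 5 (steps 0 through 4)
Vars per step = 30
Total = 30 * 5 = 150

150


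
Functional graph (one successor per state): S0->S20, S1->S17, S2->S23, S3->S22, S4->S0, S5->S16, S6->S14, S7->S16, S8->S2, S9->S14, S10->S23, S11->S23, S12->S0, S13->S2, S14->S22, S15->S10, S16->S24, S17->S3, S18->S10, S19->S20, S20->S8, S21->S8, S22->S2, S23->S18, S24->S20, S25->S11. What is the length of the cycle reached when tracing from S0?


Trace from S0 until a state repeats:
  S0 -> S20 -> S8 -> S2 -> S23 -> S18 -> S10 -> S23
S23 first seen at step 4, revisited at step 7.
Cycle length = 7 - 4 = 3

3


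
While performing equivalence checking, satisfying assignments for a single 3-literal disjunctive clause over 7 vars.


Step 1: Total=2^7=128
Step 2: Unsat when all 3 false: 2^4=16
Step 3: Sat=128-16=112

112


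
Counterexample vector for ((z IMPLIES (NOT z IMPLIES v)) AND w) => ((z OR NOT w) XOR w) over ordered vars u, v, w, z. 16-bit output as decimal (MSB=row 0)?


F1 = ((z IMPLIES (NOT z IMPLIES v)) AND w)
F2 = ((z OR NOT w) XOR w)
Counterexample to F1=>F2 is where F1=1 and F2=0.
Evaluate each row (bits = u,v,w,z, MSB first):
  row 0 [0000]: F1=0 F2=1 -> F1&~F2 -> 0
  row 1 [0001]: F1=0 F2=1 -> F1&~F2 -> 0
  row 2 [0010]: F1=1 F2=1 -> F1&~F2 -> 0
  row 3 [0011]: F1=1 F2=0 -> F1&~F2 -> 1
  row 4 [0100]: F1=0 F2=1 -> F1&~F2 -> 0
  row 5 [0101]: F1=0 F2=1 -> F1&~F2 -> 0
  row 6 [0110]: F1=1 F2=1 -> F1&~F2 -> 0
  row 7 [0111]: F1=1 F2=0 -> F1&~F2 -> 1
  row 8 [1000]: F1=0 F2=1 -> F1&~F2 -> 0
  row 9 [1001]: F1=0 F2=1 -> F1&~F2 -> 0
  row 10 [1010]: F1=1 F2=1 -> F1&~F2 -> 0
  row 11 [1011]: F1=1 F2=0 -> F1&~F2 -> 1
  row 12 [1100]: F1=0 F2=1 -> F1&~F2 -> 0
  row 13 [1101]: F1=0 F2=1 -> F1&~F2 -> 0
  row 14 [1110]: F1=1 F2=1 -> F1&~F2 -> 0
  row 15 [1111]: F1=1 F2=0 -> F1&~F2 -> 1
Full result column, 4 rows per line (u,v fixed per line; w,z runs 00..11 left to right):
  rows 0-3 [u,v=00]: 0001  = hex 1
  rows 4-7 [u,v=01]: 0001  = hex 1
  rows 8-11 [u,v=10]: 0001  = hex 1
  rows 12-15 [u,v=11]: 0001  = hex 1
Counterexample vector (row 0 .. row 15) = 0001000100010001
Output column grouped in 4s = 0001 0001 0001 0001 = 0x1111
Convert to decimal digit by digit (value = value*16 + digit):
  1 -> 1
  1*16 + 1 = 17
  17*16 + 1 = 273
  273*16 + 1 = 4369
Decimal = 4369

4369
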